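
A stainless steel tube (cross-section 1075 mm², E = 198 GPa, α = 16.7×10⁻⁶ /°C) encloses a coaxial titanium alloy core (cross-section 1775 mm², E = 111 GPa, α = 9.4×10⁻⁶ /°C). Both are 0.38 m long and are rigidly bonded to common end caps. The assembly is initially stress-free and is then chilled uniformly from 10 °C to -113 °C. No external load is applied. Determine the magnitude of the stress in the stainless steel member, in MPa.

Equilibrium of a rigid end plate with no external load gives equal and opposite internal forces ±P in the two members. Since α_{stainless steel} > α_{titanium alloy}, cooling drives the stainless steel into tension and the titanium alloy into compression.
Setting the final lengths equal and cancelling L: (α₁ − α₂)ΔT = P/(A₁E₁) + P/(A₂E₂).
|α₁ − α₂|·ΔT = 7.3×10⁻⁶ × 123 = 0.0008979.
1/(A₁E₁) + 1/(A₂E₂) = 1/(1075×198×10³) + 1/(1775×111×10³) = 9.774×10⁻⁹ N⁻¹.
P = 0.0008979 / 9.774×10⁻⁹ = 91870 N = 91.87 kN.
σ_{stainless steel} = P/A₁ = 91870/1075 = 85.46 MPa, tensile.

σ ≈ 85.5 MPa (tensile)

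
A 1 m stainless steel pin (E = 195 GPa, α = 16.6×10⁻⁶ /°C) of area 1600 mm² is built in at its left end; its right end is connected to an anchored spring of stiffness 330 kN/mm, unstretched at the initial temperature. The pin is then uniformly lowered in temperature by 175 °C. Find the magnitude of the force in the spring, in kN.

P ≈ 466 kN

If the spring were absent the pin would shorten by αΔT L = 16.6×10⁻⁶ × 175 × 1000 = 2.905 mm.
Let P be the tensile force in the spring. The pin extends elastically by PL/(AE) and the spring stretches by P/k; together these equal δ_free.
P [ L/(AE) + 1/k ] = δ_free → P [ 1000/(1600×195×10³) + 1/(330×10³) ] = 2.905.
P = 2.905 / 6.235×10⁻⁶ = 465900 N.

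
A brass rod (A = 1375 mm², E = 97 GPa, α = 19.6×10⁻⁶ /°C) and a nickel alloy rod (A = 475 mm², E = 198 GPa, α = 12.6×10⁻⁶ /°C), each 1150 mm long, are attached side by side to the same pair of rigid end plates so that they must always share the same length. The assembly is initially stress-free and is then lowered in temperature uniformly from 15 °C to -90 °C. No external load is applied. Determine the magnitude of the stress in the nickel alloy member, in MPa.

Equilibrium of a rigid end plate with no external load gives equal and opposite internal forces ±P in the two members. Since α_{brass} > α_{nickel alloy}, cooling drives the brass into tension and the nickel alloy into compression.
Equating the net (thermal + elastic) strains gives |α₁ − α₂|·ΔT = P·[1/(A₁E₁) + 1/(A₂E₂)].
|α₁ − α₂|·ΔT = 7×10⁻⁶ × 105 = 0.000735.
1/(A₁E₁) + 1/(A₂E₂) = 1/(1375×97×10³) + 1/(475×198×10³) = 1.813×10⁻⁸ N⁻¹.
So P = 0.000735 / 1.813×10⁻⁸ = 40.54 kN.
σ_{nickel alloy} = P/A₂ = 40540/475 = 85.35 MPa, compressive.

σ ≈ 85.3 MPa (compressive)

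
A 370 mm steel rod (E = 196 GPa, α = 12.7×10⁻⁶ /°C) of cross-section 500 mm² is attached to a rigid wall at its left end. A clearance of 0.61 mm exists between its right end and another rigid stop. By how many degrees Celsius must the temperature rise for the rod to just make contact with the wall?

The gap closes when αΔT L = 0.61 mm, since the rod is still unstressed at that instant.
ΔT = 0.61 / (12.7×10⁻⁶ × 370) = 129.8 °C.

ΔT ≈ 130 °C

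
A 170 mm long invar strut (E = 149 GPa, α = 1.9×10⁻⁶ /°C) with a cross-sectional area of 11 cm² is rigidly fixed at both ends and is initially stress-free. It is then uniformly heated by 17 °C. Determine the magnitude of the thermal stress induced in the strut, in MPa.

Because both ends are immovable the net strain is zero, and the suppressed thermal strain is αΔT = 1.9×10⁻⁶ × 17 = 32.3×10⁻⁶.
Hence σ = E·αΔT = 149×10³ × 32.3×10⁻⁶ = 4.813 MPa, compressive.

σ ≈ 4.81 MPa (compressive)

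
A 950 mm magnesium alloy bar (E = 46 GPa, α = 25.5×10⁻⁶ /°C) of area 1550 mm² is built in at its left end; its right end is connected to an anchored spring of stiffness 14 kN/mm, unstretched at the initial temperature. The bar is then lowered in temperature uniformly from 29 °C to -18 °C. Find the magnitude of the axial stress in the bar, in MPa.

Free thermal contraction: δ_free = αΔT L = 25.5×10⁻⁶ × 47 × 950 = 1.139 mm.
Let P be the tensile force in the spring. The bar extends elastically by PL/(AE) and the spring stretches by P/k; together these equal δ_free.
P [ L/(AE) + 1/k ] = δ_free → P [ 950/(1550×46×10³) + 1/(14×10³) ] = 1.139.
P = 1.139 / 8.475×10⁻⁵ = 13430 N.
σ = P/A = 13430/1550 = 8.667 MPa.

σ ≈ 8.67 MPa (tensile)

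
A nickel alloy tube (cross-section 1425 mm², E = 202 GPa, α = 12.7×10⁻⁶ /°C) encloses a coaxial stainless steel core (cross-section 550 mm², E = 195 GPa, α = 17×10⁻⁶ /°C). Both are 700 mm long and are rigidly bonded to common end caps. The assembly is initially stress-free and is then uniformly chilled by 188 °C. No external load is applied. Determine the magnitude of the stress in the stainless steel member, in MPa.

Both members must finish at the same length. With the larger α, the stainless steel tends to over-contract; the plates restrain it, putting the stainless steel in tension and the nickel alloy in compression. With no external load the two internal forces are equal and opposite, magnitude P.
Compatibility of the two members (thermal + elastic change equal): (α₁ − α₂)ΔT = P·[1/(A₁E₁) + 1/(A₂E₂)].
|α₁ − α₂|·ΔT = 4.3×10⁻⁶ × 188 = 0.0008084.
1/(A₁E₁) + 1/(A₂E₂) = 1/(1425×202×10³) + 1/(550×195×10³) = 1.28×10⁻⁸ N⁻¹.
P = 0.0008084 / 1.28×10⁻⁸ = 63170 N = 63.17 kN.
σ_{stainless steel} = P/A₂ = 63170/550 = 114.8 MPa, tensile.

σ ≈ 115 MPa (tensile)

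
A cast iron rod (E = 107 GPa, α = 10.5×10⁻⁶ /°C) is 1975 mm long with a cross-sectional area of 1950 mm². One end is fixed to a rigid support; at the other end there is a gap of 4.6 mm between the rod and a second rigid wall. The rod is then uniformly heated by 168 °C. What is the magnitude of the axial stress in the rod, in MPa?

Free thermal elongation = αΔT L = 10.5×10⁻⁶ × 168 × 1975 = 3.484 mm.
This is smaller than the 4.6 mm clearance, so the rod expands freely without reaching the stop — the stress is zero.

σ ≈ 0 MPa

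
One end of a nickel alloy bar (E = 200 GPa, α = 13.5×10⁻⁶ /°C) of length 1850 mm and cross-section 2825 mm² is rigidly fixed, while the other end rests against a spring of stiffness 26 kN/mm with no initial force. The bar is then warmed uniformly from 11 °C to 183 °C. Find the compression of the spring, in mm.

δ ≈ 3.96 mm

If the spring were absent the bar would lengthen by αΔT L = 13.5×10⁻⁶ × 172 × 1850 = 4.296 mm.
With a force P in the spring, the elastic change of the bar is PL/(AE) and that of the spring is P/k; compatibility requires their sum to equal δ_free.
P [ L/(AE) + 1/k ] = δ_free → P [ 1850/(2825×200×10³) + 1/(26×10³) ] = 4.296.
P = 4.296 / 4.174×10⁻⁵ = 102900 N.
Spring compression = P/k = 102900/(26×10³) = 3.959 mm.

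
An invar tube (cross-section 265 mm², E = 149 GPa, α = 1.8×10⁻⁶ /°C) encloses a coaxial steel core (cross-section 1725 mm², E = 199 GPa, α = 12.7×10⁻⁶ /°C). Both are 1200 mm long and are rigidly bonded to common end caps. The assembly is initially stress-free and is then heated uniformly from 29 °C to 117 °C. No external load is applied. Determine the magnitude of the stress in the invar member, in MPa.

Both members must finish at the same length. With the larger α, the steel tends to over-expand; the plates restrain it, putting the steel in compression and the invar in tension. With no external load the two internal forces are equal and opposite, magnitude P.
Equating the net (thermal + elastic) strains gives |α₁ − α₂|·ΔT = P·[1/(A₁E₁) + 1/(A₂E₂)].
|α₁ − α₂|·ΔT = 10.9×10⁻⁶ × 88 = 0.0009592.
1/(A₁E₁) + 1/(A₂E₂) = 1/(265×149×10³) + 1/(1725×199×10³) = 2.824×10⁻⁸ N⁻¹.
P = 0.0009592 / 2.824×10⁻⁸ = 33970 N = 33.97 kN.
σ_{invar} = P/A₁ = 33970/265 = 128.2 MPa, tensile.

σ ≈ 128 MPa (tensile)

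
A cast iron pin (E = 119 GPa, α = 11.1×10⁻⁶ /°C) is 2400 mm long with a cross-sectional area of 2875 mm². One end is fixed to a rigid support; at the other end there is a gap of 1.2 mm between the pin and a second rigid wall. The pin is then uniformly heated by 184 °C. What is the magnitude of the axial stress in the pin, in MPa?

Free thermal elongation = αΔT L = 11.1×10⁻⁶ × 184 × 2400 = 4.902 mm.
After closing the 1.2 mm clearance, 4.902 − 1.2 = 3.702 mm of expansion remains to be suppressed by the wall.
Compatibility: PL/(AE) = 3.702 mm, so σ = P/A = E × (3.702/2400) = 183.5 MPa.

σ ≈ 184 MPa (compressive)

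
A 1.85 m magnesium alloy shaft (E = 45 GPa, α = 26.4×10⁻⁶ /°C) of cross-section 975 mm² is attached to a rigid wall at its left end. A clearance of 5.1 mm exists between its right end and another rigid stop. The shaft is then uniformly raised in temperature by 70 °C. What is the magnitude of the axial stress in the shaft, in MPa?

If the wall were absent the shaft would grow by αΔT L = 26.4×10⁻⁶ × 70 × 1850 = 3.419 mm.
This is smaller than the 5.1 mm clearance, so the shaft expands freely without reaching the stop — the stress is zero.

σ ≈ 0 MPa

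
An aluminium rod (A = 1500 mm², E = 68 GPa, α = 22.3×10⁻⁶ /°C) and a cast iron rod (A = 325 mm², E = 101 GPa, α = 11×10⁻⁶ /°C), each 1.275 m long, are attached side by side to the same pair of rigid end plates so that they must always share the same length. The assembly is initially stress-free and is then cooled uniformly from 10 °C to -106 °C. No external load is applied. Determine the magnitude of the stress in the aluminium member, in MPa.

The aluminium has the larger α, so on cooling it would change length more than the cast iron if both were free. The rigid plates force a common final length, so the aluminium is put into tension and the cast iron into compression, with equal and opposite forces P (no external load).
Compatibility of the two members (thermal + elastic change equal): (α₁ − α₂)ΔT = P·[1/(A₁E₁) + 1/(A₂E₂)].
|α₁ − α₂|·ΔT = 11.3×10⁻⁶ × 116 = 0.001311.
1/(A₁E₁) + 1/(A₂E₂) = 1/(1500×68×10³) + 1/(325×101×10³) = 4.027×10⁻⁸ N⁻¹.
P = 0.001311 / 4.027×10⁻⁸ = 32550 N = 32.55 kN.
σ_{aluminium} = P/A₁ = 32550/1500 = 21.7 MPa, tensile.

σ ≈ 21.7 MPa (tensile)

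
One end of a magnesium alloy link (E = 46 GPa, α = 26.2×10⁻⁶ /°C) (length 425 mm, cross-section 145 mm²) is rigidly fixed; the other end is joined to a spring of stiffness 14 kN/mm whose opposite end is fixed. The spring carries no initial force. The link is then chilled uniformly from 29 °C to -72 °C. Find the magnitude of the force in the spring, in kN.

The unrestrained thermal change is αΔT L = 26.2×10⁻⁶ × 101 × 425 = 1.125 mm.
With a force P in the spring, the elastic change of the link is PL/(AE) and that of the spring is P/k; compatibility requires their sum to equal δ_free.
P [ L/(AE) + 1/k ] = δ_free → P [ 425/(145×46×10³) + 1/(14×10³) ] = 1.125.
P = 1.125 / 0.0001351 = 8322 N.

P ≈ 8.32 kN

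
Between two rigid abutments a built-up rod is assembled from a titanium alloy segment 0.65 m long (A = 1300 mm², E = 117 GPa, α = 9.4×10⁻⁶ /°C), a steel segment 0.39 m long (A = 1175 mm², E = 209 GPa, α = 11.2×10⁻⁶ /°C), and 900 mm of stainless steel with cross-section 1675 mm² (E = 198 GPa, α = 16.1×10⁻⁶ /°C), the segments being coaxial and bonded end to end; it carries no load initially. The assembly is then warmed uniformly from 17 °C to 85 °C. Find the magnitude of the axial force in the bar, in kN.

P ≈ 198 kN (compressive)

With the walls removed the bar would change length by δ_free = Σ αᵢΔT Lᵢ = 9.4×10⁻⁶×68×650 + 11.2×10⁻⁶×68×390 + 16.1×10⁻⁶×68×900 = 1.698 mm.
Since the ends are fixed, an axial force P builds up, equal in every segment, with P · Σ Lᵢ/(AᵢEᵢ) = δ_free.
Σ Lᵢ/(AᵢEᵢ) = 650/(1300×117×10³) + 390/(1175×209×10³) + 900/(1675×198×10³) = 8.575×10⁻⁶ mm/N.
P = 1.698 / 8.575×10⁻⁶ = 198000 N = 198 kN, compressive.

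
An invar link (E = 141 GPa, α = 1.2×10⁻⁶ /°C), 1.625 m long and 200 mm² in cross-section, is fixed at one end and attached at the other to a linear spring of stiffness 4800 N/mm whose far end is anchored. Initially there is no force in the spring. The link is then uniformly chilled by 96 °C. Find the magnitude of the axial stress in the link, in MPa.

If the spring were absent the link would shorten by αΔT L = 1.2×10⁻⁶ × 96 × 1625 = 0.1872 mm.
With a force P in the spring, the elastic change of the link is PL/(AE) and that of the spring is P/k; compatibility requires their sum to equal δ_free.
So P = δ_free / [L/(AE) + 1/k] = 0.1872 / [ 1625/(200×141×10³) + 1/(4800) ].
P = 0.1872 / 0.000266 = 703.9 N.
σ = P/A = 703.9/200 = 3.519 MPa.

σ ≈ 3.52 MPa (tensile)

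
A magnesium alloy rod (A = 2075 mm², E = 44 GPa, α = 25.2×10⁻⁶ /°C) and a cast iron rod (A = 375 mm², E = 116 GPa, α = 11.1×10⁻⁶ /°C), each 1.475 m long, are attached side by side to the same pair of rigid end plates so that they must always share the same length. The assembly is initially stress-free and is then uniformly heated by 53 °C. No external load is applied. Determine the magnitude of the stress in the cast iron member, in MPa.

Both members must finish at the same length. With the larger α, the magnesium alloy tends to over-expand; the plates restrain it, putting the magnesium alloy in compression and the cast iron in tension. With no external load the two internal forces are equal and opposite, magnitude P.
Compatibility of the two members (thermal + elastic change equal): (α₁ − α₂)ΔT = P·[1/(A₁E₁) + 1/(A₂E₂)].
|α₁ − α₂|·ΔT = 14.1×10⁻⁶ × 53 = 0.0007473.
1/(A₁E₁) + 1/(A₂E₂) = 1/(2075×44×10³) + 1/(375×116×10³) = 3.394×10⁻⁸ N⁻¹.
So P = 0.0007473 / 3.394×10⁻⁸ = 22.02 kN.
σ_{cast iron} = P/A₂ = 22020/375 = 58.71 MPa, tensile.

σ ≈ 58.7 MPa (tensile)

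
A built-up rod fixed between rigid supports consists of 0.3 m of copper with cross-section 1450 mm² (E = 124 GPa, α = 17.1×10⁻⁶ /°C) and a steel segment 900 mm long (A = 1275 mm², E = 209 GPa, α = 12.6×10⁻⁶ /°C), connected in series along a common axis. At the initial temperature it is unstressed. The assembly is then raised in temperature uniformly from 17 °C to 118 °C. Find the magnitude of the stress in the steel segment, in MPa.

σ ≈ 259 MPa (compressive)

With the walls removed the bar would change length by δ_free = Σ αᵢΔT Lᵢ = 17.1×10⁻⁶×101×300 + 12.6×10⁻⁶×101×900 = 1.663 mm.
Since the ends are fixed, an axial force P builds up, equal in every segment, with P · Σ Lᵢ/(AᵢEᵢ) = δ_free.
Σ Lᵢ/(AᵢEᵢ) = 300/(1450×124×10³) + 900/(1275×209×10³) = 5.046×10⁻⁶ mm/N.
So P = 1.663 / 5.046×10⁻⁶ = 329.7 kN, compressive.
σ_{steel} = P / A = 329700 / 1275 = 258.6 MPa.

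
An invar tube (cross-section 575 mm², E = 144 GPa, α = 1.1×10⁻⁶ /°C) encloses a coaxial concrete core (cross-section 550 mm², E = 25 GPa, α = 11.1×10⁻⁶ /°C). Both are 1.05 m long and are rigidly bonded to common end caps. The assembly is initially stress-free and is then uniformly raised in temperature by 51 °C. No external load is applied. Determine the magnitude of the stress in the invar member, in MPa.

σ ≈ 10.5 MPa (tensile)

Equilibrium of a rigid end plate with no external load gives equal and opposite internal forces ±P in the two members. Since α_{concrete} > α_{invar}, heating drives the concrete into compression and the invar into tension.
Equating the net (thermal + elastic) strains gives |α₁ − α₂|·ΔT = P·[1/(A₁E₁) + 1/(A₂E₂)].
|α₁ − α₂|·ΔT = 10×10⁻⁶ × 51 = 0.00051.
1/(A₁E₁) + 1/(A₂E₂) = 1/(575×144×10³) + 1/(550×25×10³) = 8.48×10⁻⁸ N⁻¹.
So P = 0.00051 / 8.48×10⁻⁸ = 6.014 kN.
σ_{invar} = P/A₁ = 6014/575 = 10.46 MPa, tensile.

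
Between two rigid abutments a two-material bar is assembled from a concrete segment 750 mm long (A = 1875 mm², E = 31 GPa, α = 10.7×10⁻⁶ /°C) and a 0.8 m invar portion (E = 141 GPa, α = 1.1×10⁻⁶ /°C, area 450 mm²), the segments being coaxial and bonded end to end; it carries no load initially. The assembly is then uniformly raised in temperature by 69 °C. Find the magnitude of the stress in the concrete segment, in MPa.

σ ≈ 12.8 MPa (compressive)

If the supports were absent, the total length change would be Σ αᵢΔT Lᵢ = 10.7×10⁻⁶×69×750 + 1.1×10⁻⁶×69×800 = 0.6144 mm.
The rigid supports impose zero overall length change; the single axial force P common to all segments must satisfy P Σ Lᵢ/(AᵢEᵢ) = δ_free.
The series flexibility is Σ Lᵢ/(AᵢEᵢ) = 750/(1875×31×10³) + 800/(450×141×10³) = 2.551×10⁻⁵ mm/N.
Hence P = δ_free / Σ(L/AE) = 0.6144/2.551×10⁻⁵ = 24.08 kN (compressive).
σ_{concrete} = P / A = 24080 / 1875 = 12.85 MPa.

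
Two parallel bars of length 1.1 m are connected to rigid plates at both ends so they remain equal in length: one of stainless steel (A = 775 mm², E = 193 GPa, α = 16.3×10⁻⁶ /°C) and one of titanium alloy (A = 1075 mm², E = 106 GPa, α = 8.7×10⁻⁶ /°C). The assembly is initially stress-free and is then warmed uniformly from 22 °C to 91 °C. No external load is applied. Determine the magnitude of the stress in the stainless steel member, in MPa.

σ ≈ 43.8 MPa (compressive)

Both members must finish at the same length. With the larger α, the stainless steel tends to over-expand; the plates restrain it, putting the stainless steel in compression and the titanium alloy in tension. With no external load the two internal forces are equal and opposite, magnitude P.
Compatibility of the two members (thermal + elastic change equal): (α₁ − α₂)ΔT = P·[1/(A₁E₁) + 1/(A₂E₂)].
|α₁ − α₂|·ΔT = 7.6×10⁻⁶ × 69 = 0.0005244.
1/(A₁E₁) + 1/(A₂E₂) = 1/(775×193×10³) + 1/(1075×106×10³) = 1.546×10⁻⁸ N⁻¹.
So P = 0.0005244 / 1.546×10⁻⁸ = 33.92 kN.
σ_{stainless steel} = P/A₁ = 33920/775 = 43.76 MPa, compressive.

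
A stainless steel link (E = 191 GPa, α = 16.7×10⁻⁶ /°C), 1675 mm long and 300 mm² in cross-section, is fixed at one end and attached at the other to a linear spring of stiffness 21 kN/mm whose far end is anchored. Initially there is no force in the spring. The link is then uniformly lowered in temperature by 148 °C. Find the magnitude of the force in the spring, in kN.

P ≈ 53.9 kN

The unrestrained thermal change is αΔT L = 16.7×10⁻⁶ × 148 × 1675 = 4.14 mm.
With a force P in the spring, the elastic change of the link is PL/(AE) and that of the spring is P/k; compatibility requires their sum to equal δ_free.
So P = δ_free / [L/(AE) + 1/k] = 4.14 / [ 1675/(300×191×10³) + 1/(21×10³) ].
P = 4.14 / 7.685×10⁻⁵ = 53870 N.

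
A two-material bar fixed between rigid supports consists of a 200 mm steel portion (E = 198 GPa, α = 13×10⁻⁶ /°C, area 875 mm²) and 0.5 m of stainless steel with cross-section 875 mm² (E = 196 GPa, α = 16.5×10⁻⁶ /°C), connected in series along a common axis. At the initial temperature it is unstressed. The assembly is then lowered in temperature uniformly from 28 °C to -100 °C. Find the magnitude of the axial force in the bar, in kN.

P ≈ 341 kN (tensile)

Free thermal contraction of the whole bar: Σ αᵢΔT Lᵢ = 13×10⁻⁶×128×200 + 16.5×10⁻⁶×128×500 = 1.389 mm.
Since the ends are fixed, an axial force P builds up, equal in every segment, with P · Σ Lᵢ/(AᵢEᵢ) = δ_free.
The series flexibility is Σ Lᵢ/(AᵢEᵢ) = 200/(875×198×10³) + 500/(875×196×10³) = 4.07×10⁻⁶ mm/N.
Hence P = δ_free / Σ(L/AE) = 1.389/4.07×10⁻⁶ = 341.2 kN (tensile).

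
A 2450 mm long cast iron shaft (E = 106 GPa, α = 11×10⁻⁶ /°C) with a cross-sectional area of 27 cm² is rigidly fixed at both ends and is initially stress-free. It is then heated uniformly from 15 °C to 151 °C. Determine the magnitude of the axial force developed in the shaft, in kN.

With zero net strain, σ = E·αΔT = 106 GPa × 11×10⁻⁶ × 136 = 158.6 MPa.
Then P = σA = 158.6 × 2700 mm² = 428.2 kN, compressive.

P ≈ 428 kN (compressive)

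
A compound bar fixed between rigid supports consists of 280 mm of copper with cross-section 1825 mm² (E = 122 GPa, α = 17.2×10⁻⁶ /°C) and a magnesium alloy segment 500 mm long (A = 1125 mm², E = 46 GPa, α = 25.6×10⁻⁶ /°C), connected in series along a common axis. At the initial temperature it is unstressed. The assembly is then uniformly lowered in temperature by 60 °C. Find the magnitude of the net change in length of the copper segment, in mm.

Free thermal contraction of the whole bar: Σ αᵢΔT Lᵢ = 17.2×10⁻⁶×60×280 + 25.6×10⁻⁶×60×500 = 1.057 mm.
The walls prevent any net length change, so an axial force P (same in every segment) develops. Compatibility: P · Σ Lᵢ/(AᵢEᵢ) = δ_free.
The series flexibility is Σ Lᵢ/(AᵢEᵢ) = 280/(1825×122×10³) + 500/(1125×46×10³) = 1.092×10⁻⁵ mm/N.
So P = 1.057 / 1.092×10⁻⁵ = 96.8 kN, tensile.
For the copper segment, free thermal change = 17.2×10⁻⁶×60×280 = 0.289 mm and elastic change from P = 96800×280/(1825×122×10³) = 0.1217 mm; these oppose, so the net change is 0.167 mm (segment shortens).

|ΔL| ≈ 0.167 mm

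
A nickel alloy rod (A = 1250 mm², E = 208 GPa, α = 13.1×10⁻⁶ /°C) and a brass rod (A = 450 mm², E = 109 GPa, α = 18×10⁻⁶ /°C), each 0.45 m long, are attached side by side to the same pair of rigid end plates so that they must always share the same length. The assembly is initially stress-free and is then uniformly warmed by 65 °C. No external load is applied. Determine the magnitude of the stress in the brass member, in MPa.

Equilibrium of a rigid end plate with no external load gives equal and opposite internal forces ±P in the two members. Since α_{brass} > α_{nickel alloy}, heating drives the brass into compression and the nickel alloy into tension.
Compatibility of the two members (thermal + elastic change equal): (α₁ − α₂)ΔT = P·[1/(A₁E₁) + 1/(A₂E₂)].
|α₁ − α₂|·ΔT = 4.9×10⁻⁶ × 65 = 0.0003185.
1/(A₁E₁) + 1/(A₂E₂) = 1/(1250×208×10³) + 1/(450×109×10³) = 2.423×10⁻⁸ N⁻¹.
So P = 0.0003185 / 2.423×10⁻⁸ = 13.14 kN.
σ_{brass} = P/A₂ = 13140/450 = 29.21 MPa, compressive.

σ ≈ 29.2 MPa (compressive)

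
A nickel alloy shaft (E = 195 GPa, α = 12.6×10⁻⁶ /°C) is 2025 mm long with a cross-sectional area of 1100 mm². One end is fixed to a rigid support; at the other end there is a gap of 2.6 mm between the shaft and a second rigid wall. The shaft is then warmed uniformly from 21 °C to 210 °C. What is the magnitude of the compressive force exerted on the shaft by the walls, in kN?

P ≈ 235 kN

Free thermal elongation = αΔT L = 12.6×10⁻⁶ × 189 × 2025 = 4.822 mm.
After closing the 2.6 mm clearance, 4.822 − 2.6 = 2.222 mm of expansion remains to be suppressed by the wall.
Compatibility: PL/(AE) = 2.222 mm, so σ = P/A = E × (2.222/2025) = 214 MPa.
P = σA = 214 × 1100 = 235.4 kN.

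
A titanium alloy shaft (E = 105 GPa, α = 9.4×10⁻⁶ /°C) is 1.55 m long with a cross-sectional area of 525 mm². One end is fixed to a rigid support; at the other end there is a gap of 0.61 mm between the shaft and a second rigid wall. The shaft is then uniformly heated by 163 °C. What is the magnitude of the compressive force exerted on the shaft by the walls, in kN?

Free thermal elongation = αΔT L = 9.4×10⁻⁶ × 163 × 1550 = 2.375 mm.
After closing the 0.61 mm clearance, 2.375 − 0.61 = 1.765 mm of expansion remains to be suppressed by the wall.
Compatibility: PL/(AE) = 1.765 mm, so σ = P/A = E × (1.765/1550) = 119.6 MPa.
Force on the wall = σA = 119.6 × 525 mm² = 62.77 kN.

P ≈ 62.8 kN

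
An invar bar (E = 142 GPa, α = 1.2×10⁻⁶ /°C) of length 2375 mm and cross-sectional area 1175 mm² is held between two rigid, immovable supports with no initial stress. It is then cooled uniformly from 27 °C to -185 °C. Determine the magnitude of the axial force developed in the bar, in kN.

The ends cannot move, so σ = EαΔT = 142×10³ × 1.2×10⁻⁶ × 212 = 36.12 MPa.
Then P = σA = 36.12 × 1175 mm² = 42.45 kN, tensile.

P ≈ 42.4 kN (tensile)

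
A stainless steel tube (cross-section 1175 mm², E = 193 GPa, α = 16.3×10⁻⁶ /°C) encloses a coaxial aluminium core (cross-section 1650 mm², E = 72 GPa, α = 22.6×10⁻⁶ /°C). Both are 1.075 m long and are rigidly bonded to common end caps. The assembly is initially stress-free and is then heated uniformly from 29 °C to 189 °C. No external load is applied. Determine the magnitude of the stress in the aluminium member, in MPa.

Both members must finish at the same length. With the larger α, the aluminium tends to over-expand; the plates restrain it, putting the aluminium in compression and the stainless steel in tension. With no external load the two internal forces are equal and opposite, magnitude P.
Setting the final lengths equal and cancelling L: (α₁ − α₂)ΔT = P/(A₁E₁) + P/(A₂E₂).
|α₁ − α₂|·ΔT = 6.3×10⁻⁶ × 160 = 0.001008.
1/(A₁E₁) + 1/(A₂E₂) = 1/(1175×193×10³) + 1/(1650×72×10³) = 1.283×10⁻⁸ N⁻¹.
P = 0.001008 / 1.283×10⁻⁸ = 78580 N = 78.58 kN.
σ_{aluminium} = P/A₂ = 78580/1650 = 47.63 MPa, compressive.

σ ≈ 47.6 MPa (compressive)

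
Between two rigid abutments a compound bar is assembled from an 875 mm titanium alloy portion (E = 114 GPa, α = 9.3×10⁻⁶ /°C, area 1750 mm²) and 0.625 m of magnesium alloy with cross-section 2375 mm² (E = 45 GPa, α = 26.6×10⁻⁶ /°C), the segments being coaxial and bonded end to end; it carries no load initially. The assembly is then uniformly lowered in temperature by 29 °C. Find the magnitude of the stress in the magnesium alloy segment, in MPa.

σ ≈ 29.5 MPa (tensile)

With the walls removed the bar would change length by δ_free = Σ αᵢΔT Lᵢ = 9.3×10⁻⁶×29×875 + 26.6×10⁻⁶×29×625 = 0.7181 mm.
The walls prevent any net length change, so an axial force P (same in every segment) develops. Compatibility: P · Σ Lᵢ/(AᵢEᵢ) = δ_free.
Σ Lᵢ/(AᵢEᵢ) = 875/(1750×114×10³) + 625/(2375×45×10³) = 1.023×10⁻⁵ mm/N.
So P = 0.7181 / 1.023×10⁻⁵ = 70.17 kN, tensile.
σ_{magnesium alloy} = P / A = 70170 / 2375 = 29.55 MPa.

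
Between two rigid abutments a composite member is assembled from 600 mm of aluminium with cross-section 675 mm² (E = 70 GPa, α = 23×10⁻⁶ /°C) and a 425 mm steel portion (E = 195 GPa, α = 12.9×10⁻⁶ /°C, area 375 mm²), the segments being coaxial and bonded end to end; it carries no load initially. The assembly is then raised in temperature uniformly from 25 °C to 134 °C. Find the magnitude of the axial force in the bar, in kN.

P ≈ 114 kN (compressive)

With the walls removed the bar would change length by δ_free = Σ αᵢΔT Lᵢ = 23×10⁻⁶×109×600 + 12.9×10⁻⁶×109×425 = 2.102 mm.
The walls prevent any net length change, so an axial force P (same in every segment) develops. Compatibility: P · Σ Lᵢ/(AᵢEᵢ) = δ_free.
Σ Lᵢ/(AᵢEᵢ) = 600/(675×70×10³) + 425/(375×195×10³) = 1.851×10⁻⁵ mm/N.
Hence P = δ_free / Σ(L/AE) = 2.102/1.851×10⁻⁵ = 113.5 kN (compressive).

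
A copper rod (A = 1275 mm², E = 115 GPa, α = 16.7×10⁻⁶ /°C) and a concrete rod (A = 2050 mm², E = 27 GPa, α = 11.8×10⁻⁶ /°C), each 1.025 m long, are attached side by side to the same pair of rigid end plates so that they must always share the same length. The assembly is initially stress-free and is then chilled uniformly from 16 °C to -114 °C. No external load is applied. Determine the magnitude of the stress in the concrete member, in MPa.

Equilibrium of a rigid end plate with no external load gives equal and opposite internal forces ±P in the two members. Since α_{copper} > α_{concrete}, cooling drives the copper into tension and the concrete into compression.
Equating the net (thermal + elastic) strains gives |α₁ − α₂|·ΔT = P·[1/(A₁E₁) + 1/(A₂E₂)].
|α₁ − α₂|·ΔT = 4.9×10⁻⁶ × 130 = 0.000637.
1/(A₁E₁) + 1/(A₂E₂) = 1/(1275×115×10³) + 1/(2050×27×10³) = 2.489×10⁻⁸ N⁻¹.
So P = 0.000637 / 2.489×10⁻⁸ = 25.6 kN.
σ_{concrete} = P/A₂ = 25600/2050 = 12.49 MPa, compressive.

σ ≈ 12.5 MPa (compressive)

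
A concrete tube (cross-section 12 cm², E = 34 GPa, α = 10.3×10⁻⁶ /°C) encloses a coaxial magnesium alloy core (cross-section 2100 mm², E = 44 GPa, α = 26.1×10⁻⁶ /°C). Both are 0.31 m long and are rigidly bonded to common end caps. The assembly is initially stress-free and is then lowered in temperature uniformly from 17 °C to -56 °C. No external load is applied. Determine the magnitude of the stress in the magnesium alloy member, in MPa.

Equilibrium of a rigid end plate with no external load gives equal and opposite internal forces ±P in the two members. Since α_{magnesium alloy} > α_{concrete}, cooling drives the magnesium alloy into tension and the concrete into compression.
Equating the net (thermal + elastic) strains gives |α₁ − α₂|·ΔT = P·[1/(A₁E₁) + 1/(A₂E₂)].
|α₁ − α₂|·ΔT = 15.8×10⁻⁶ × 73 = 0.001153.
1/(A₁E₁) + 1/(A₂E₂) = 1/(1200×34×10³) + 1/(2100×44×10³) = 3.533×10⁻⁸ N⁻¹.
P = 0.001153 / 3.533×10⁻⁸ = 32640 N = 32.64 kN.
σ_{magnesium alloy} = P/A₂ = 32640/2100 = 15.54 MPa, tensile.

σ ≈ 15.5 MPa (tensile)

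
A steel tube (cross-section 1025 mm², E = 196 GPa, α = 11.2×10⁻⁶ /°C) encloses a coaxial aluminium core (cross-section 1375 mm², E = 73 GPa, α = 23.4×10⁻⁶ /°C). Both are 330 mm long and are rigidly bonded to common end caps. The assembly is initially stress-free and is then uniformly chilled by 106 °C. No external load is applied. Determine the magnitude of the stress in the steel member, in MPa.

σ ≈ 84.4 MPa (compressive)

Both members must finish at the same length. With the larger α, the aluminium tends to over-contract; the plates restrain it, putting the aluminium in tension and the steel in compression. With no external load the two internal forces are equal and opposite, magnitude P.
Equating the net (thermal + elastic) strains gives |α₁ − α₂|·ΔT = P·[1/(A₁E₁) + 1/(A₂E₂)].
|α₁ − α₂|·ΔT = 12.2×10⁻⁶ × 106 = 0.001293.
1/(A₁E₁) + 1/(A₂E₂) = 1/(1025×196×10³) + 1/(1375×73×10³) = 1.494×10⁻⁸ N⁻¹.
So P = 0.001293 / 1.494×10⁻⁸ = 86.56 kN.
σ_{steel} = P/A₁ = 86560/1025 = 84.45 MPa, compressive.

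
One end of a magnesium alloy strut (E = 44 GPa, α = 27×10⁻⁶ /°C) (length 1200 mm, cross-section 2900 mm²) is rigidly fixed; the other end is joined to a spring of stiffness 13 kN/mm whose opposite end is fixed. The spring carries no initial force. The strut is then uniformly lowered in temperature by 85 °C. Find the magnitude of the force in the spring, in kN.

P ≈ 31.9 kN

The unrestrained thermal change is αΔT L = 27×10⁻⁶ × 85 × 1200 = 2.754 mm.
With a force P in the spring, the elastic change of the strut is PL/(AE) and that of the spring is P/k; compatibility requires their sum to equal δ_free.
P [ L/(AE) + 1/k ] = δ_free → P [ 1200/(2900×44×10³) + 1/(13×10³) ] = 2.754.
P = 2.754 / 8.633×10⁻⁵ = 31900 N.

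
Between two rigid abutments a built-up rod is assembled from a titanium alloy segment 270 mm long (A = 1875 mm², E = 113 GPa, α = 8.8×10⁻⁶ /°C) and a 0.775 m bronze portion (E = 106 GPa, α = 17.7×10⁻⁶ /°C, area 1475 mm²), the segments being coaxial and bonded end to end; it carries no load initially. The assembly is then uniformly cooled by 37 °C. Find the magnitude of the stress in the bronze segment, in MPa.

σ ≈ 64.8 MPa (tensile)

Free thermal contraction of the whole bar: Σ αᵢΔT Lᵢ = 8.8×10⁻⁶×37×270 + 17.7×10⁻⁶×37×775 = 0.5955 mm.
The rigid supports impose zero overall length change; the single axial force P common to all segments must satisfy P Σ Lᵢ/(AᵢEᵢ) = δ_free.
The series flexibility is Σ Lᵢ/(AᵢEᵢ) = 270/(1875×113×10³) + 775/(1475×106×10³) = 6.231×10⁻⁶ mm/N.
P = 0.5955 / 6.231×10⁻⁶ = 95560 N = 95.56 kN, tensile.
σ_{bronze} = P / A = 95560 / 1475 = 64.79 MPa.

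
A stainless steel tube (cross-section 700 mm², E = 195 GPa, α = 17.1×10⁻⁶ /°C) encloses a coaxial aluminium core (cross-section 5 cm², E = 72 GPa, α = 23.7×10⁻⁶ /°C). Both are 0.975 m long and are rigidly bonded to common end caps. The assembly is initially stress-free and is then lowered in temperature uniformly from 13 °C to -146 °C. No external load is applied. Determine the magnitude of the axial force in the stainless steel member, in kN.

Equilibrium of a rigid end plate with no external load gives equal and opposite internal forces ±P in the two members. Since α_{aluminium} > α_{stainless steel}, cooling drives the aluminium into tension and the stainless steel into compression.
Equating the net (thermal + elastic) strains gives |α₁ − α₂|·ΔT = P·[1/(A₁E₁) + 1/(A₂E₂)].
|α₁ − α₂|·ΔT = 6.6×10⁻⁶ × 159 = 0.001049.
1/(A₁E₁) + 1/(A₂E₂) = 1/(700×195×10³) + 1/(500×72×10³) = 3.51×10⁻⁸ N⁻¹.
So P = 0.001049 / 3.51×10⁻⁸ = 29.89 kN.

P ≈ 29.9 kN (compressive in the stainless steel)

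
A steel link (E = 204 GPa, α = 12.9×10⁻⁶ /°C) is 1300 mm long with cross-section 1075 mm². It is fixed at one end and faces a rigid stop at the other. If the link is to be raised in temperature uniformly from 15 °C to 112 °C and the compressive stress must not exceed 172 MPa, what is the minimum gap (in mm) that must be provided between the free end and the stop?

With no wall the link would lengthen by αΔT L = 12.9×10⁻⁶ × 97 × 1300 = 1.627 mm.
At the allowable stress the elastic shortening the wall may impose is σL/E = 172 × 1300 / (204×10³) = 1.096 mm.
So the gap has to take up the difference, g_min = δ_free − σL/E = 1.627 − 1.096 = 0.5306 mm.

g ≈ 0.531 mm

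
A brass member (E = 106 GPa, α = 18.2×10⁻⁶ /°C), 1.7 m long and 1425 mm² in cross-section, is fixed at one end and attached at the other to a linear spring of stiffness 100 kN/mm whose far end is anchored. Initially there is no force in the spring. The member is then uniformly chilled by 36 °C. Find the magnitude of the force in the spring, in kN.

P ≈ 52.4 kN

If the spring were absent the member would shorten by αΔT L = 18.2×10⁻⁶ × 36 × 1700 = 1.114 mm.
With a force P in the spring, the elastic change of the member is PL/(AE) and that of the spring is P/k; compatibility requires their sum to equal δ_free.
So P = δ_free / [L/(AE) + 1/k] = 1.114 / [ 1700/(1425×106×10³) + 1/(100×10³) ].
P = 1.114 / 2.125×10⁻⁵ = 52400 N.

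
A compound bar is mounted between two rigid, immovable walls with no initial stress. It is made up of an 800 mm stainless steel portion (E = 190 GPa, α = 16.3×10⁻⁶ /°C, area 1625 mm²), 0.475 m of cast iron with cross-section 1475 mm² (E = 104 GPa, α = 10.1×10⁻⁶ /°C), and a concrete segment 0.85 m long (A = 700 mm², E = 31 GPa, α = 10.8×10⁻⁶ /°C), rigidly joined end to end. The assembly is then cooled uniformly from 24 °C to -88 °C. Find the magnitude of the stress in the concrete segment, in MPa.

Free thermal contraction of the whole bar: Σ αᵢΔT Lᵢ = 16.3×10⁻⁶×112×800 + 10.1×10⁻⁶×112×475 + 10.8×10⁻⁶×112×850 = 3.026 mm.
The walls prevent any net length change, so an axial force P (same in every segment) develops. Compatibility: P · Σ Lᵢ/(AᵢEᵢ) = δ_free.
The series flexibility is Σ Lᵢ/(AᵢEᵢ) = 800/(1625×190×10³) + 475/(1475×104×10³) + 850/(700×31×10³) = 4.486×10⁻⁵ mm/N.
Hence P = δ_free / Σ(L/AE) = 3.026/4.486×10⁻⁵ = 67.46 kN (tensile).
σ_{concrete} = P / A = 67460 / 700 = 96.37 MPa.

σ ≈ 96.4 MPa (tensile)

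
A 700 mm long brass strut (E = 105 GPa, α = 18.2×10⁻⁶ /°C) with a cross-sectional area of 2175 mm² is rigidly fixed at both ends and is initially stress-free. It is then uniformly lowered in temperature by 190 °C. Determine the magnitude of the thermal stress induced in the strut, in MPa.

The supports are rigid, so the total axial strain is zero. The restrained thermal strain is ε = αΔT = 18.2×10⁻⁶ × 190 = 3458×10⁻⁶.
σ = EαΔT = 105×10³ × 18.2×10⁻⁶ × 190 = 363.1 MPa (tensile; the strut is trying to contract).

σ ≈ 363 MPa (tensile)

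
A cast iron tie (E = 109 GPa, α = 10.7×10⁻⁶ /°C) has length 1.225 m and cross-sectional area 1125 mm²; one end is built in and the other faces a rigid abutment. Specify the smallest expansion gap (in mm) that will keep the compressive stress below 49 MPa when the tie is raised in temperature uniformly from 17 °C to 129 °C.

g ≈ 0.917 mm

With no wall the tie would lengthen by αΔT L = 10.7×10⁻⁶ × 112 × 1225 = 1.468 mm.
At the allowable stress the elastic shortening the wall may impose is σL/E = 49 × 1225 / (109×10³) = 0.5507 mm.
The gap must absorb the remainder: g_min = 1.468 − 0.5507 = 0.9174 mm.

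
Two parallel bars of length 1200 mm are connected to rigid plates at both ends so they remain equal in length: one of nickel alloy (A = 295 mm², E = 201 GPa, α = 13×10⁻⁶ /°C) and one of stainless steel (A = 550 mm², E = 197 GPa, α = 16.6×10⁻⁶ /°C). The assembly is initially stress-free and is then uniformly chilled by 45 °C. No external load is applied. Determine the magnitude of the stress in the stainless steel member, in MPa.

Equilibrium of a rigid end plate with no external load gives equal and opposite internal forces ±P in the two members. Since α_{stainless steel} > α_{nickel alloy}, cooling drives the stainless steel into tension and the nickel alloy into compression.
Setting the final lengths equal and cancelling L: (α₁ − α₂)ΔT = P/(A₁E₁) + P/(A₂E₂).
|α₁ − α₂|·ΔT = 3.6×10⁻⁶ × 45 = 0.000162.
1/(A₁E₁) + 1/(A₂E₂) = 1/(295×201×10³) + 1/(550×197×10³) = 2.609×10⁻⁸ N⁻¹.
So P = 0.000162 / 2.609×10⁻⁸ = 6.208 kN.
σ_{stainless steel} = P/A₂ = 6208/550 = 11.29 MPa, tensile.

σ ≈ 11.3 MPa (tensile)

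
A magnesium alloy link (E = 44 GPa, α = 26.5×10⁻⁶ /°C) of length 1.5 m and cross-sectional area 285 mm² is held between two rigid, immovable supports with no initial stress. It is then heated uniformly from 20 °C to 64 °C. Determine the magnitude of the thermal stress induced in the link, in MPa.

With length fixed, the mechanical strain must cancel the thermal strain αΔT = 26.5×10⁻⁶ × 44 = 1166×10⁻⁶.
The stress required to suppress this strain is σ = Eε = 44×10³ × 1166×10⁻⁶ = 51.3 MPa, compressive since the link is trying to expand.

σ ≈ 51.3 MPa (compressive)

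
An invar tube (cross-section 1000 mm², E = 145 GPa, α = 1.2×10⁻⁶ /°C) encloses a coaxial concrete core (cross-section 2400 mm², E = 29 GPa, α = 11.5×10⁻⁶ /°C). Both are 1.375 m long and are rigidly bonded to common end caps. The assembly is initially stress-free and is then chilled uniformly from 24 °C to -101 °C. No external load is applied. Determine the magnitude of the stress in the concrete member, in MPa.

Equilibrium of a rigid end plate with no external load gives equal and opposite internal forces ±P in the two members. Since α_{concrete} > α_{invar}, cooling drives the concrete into tension and the invar into compression.
Compatibility of the two members (thermal + elastic change equal): (α₁ − α₂)ΔT = P·[1/(A₁E₁) + 1/(A₂E₂)].
|α₁ − α₂|·ΔT = 10.3×10⁻⁶ × 125 = 0.001288.
1/(A₁E₁) + 1/(A₂E₂) = 1/(1000×145×10³) + 1/(2400×29×10³) = 2.126×10⁻⁸ N⁻¹.
P = 0.001288 / 2.126×10⁻⁸ = 60550 N = 60.55 kN.
σ_{concrete} = P/A₂ = 60550/2400 = 25.23 MPa, tensile.

σ ≈ 25.2 MPa (tensile)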